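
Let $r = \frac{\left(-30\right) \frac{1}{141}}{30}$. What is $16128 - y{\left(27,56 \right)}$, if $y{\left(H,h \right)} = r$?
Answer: $\frac{2274049}{141} \approx 16128.0$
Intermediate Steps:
$r = - \frac{1}{141}$ ($r = \left(-30\right) \frac{1}{141} \cdot \frac{1}{30} = \left(- \frac{10}{47}\right) \frac{1}{30} = - \frac{1}{141} \approx -0.0070922$)
$y{\left(H,h \right)} = - \frac{1}{141}$
$16128 - y{\left(27,56 \right)} = 16128 - - \frac{1}{141} = 16128 + \frac{1}{141} = \frac{2274049}{141}$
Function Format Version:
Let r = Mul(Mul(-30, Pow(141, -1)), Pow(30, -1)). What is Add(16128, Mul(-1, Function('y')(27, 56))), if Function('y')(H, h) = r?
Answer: Rational(2274049, 141) ≈ 16128.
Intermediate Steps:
r = Rational(-1, 141) (r = Mul(Mul(-30, Rational(1, 141)), Rational(1, 30)) = Mul(Rational(-10, 47), Rational(1, 30)) = Rational(-1, 141) ≈ -0.0070922)
Function('y')(H, h) = Rational(-1, 141)
Add(16128, Mul(-1, Function('y')(27, 56))) = Add(16128, Mul(-1, Rational(-1, 141))) = Add(16128, Rational(1, 141)) = Rational(2274049, 141)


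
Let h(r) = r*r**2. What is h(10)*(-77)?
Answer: -77000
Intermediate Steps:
h(r) = r**3
h(10)*(-77) = 10**3*(-77) = 1000*(-77) = -77000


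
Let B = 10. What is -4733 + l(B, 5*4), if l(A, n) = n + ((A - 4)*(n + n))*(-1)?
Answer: -4953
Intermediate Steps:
l(A, n) = n - 2*n*(-4 + A) (l(A, n) = n + ((-4 + A)*(2*n))*(-1) = n + (2*n*(-4 + A))*(-1) = n - 2*n*(-4 + A))
-4733 + l(B, 5*4) = -4733 + (5*4)*(9 - 2*10) = -4733 + 20*(9 - 20) = -4733 + 20*(-11) = -4733 - 220 = -4953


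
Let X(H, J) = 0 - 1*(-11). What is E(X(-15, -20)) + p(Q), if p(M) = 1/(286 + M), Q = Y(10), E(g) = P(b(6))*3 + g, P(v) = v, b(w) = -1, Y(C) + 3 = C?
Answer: 2345/293 ≈ 8.0034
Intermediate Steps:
Y(C) = -3 + C
X(H, J) = 11 (X(H, J) = 0 + 11 = 11)
E(g) = -3 + g (E(g) = -1*3 + g = -3 + g)
Q = 7 (Q = -3 + 10 = 7)
E(X(-15, -20)) + p(Q) = (-3 + 11) + 1/(286 + 7) = 8 + 1/293 = 2345/293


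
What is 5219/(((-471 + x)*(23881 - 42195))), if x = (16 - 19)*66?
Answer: 5219/12252066 ≈ 0.00042597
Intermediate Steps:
x = -198 (x = -3*66 = -198)
5219/(((-471 + x)*(23881 - 42195))) = 5219/(((-471 - 198)*(23881 - 42195))) = 5219/((-669*(-18314))) = 5219/12252066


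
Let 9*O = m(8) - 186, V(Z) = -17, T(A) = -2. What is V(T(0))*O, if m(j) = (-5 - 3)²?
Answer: 2074/9 ≈ 230.44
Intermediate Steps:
m(j) = 64 (m(j) = (-8)² = 64)
O = -122/9 (O = (64 - 186)/9 = (⅑)*(-122) = -122/9 ≈ -13.556)
V(T(0))*O = -17*(-122/9) = 2074/9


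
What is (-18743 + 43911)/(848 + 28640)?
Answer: 1573/1843 ≈ 0.85350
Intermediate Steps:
(-18743 + 43911)/(848 + 28640) = 25168/29488 = 25168*(1/29488) = 1573/1843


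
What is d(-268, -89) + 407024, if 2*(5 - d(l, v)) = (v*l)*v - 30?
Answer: 1468458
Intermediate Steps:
d(l, v) = 20 - l*v²/2 (d(l, v) = 5 - ((v*l)*v - 30)/2 = 5 - ((l*v)*v - 30)/2 = 5 - (l*v² - 30)/2 = 5 - (-30 + l*v²)/2 = 5 + (15 - l*v²/2) = 20 - l*v²/2)
d(-268, -89) + 407024 = (20 - ½*(-268)*(-89)²) + 407024 = (20 - ½*(-268)*7921) + 407024 = (20 + 1061414) + 407024 = 1061434 + 407024 = 1468458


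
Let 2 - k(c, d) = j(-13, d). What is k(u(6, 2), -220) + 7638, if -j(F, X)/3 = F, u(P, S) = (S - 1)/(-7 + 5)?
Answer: 7601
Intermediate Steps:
u(P, S) = ½ - S/2 (u(P, S) = (-1 + S)/(-2) = (-1 + S)*(-½) = ½ - S/2)
j(F, X) = -3*F
k(c, d) = -37 (k(c, d) = 2 - (-3)*(-13) = 2 - 1*39 = 2 - 39 = -37)
k(u(6, 2), -220) + 7638 = -37 + 7638 = 7601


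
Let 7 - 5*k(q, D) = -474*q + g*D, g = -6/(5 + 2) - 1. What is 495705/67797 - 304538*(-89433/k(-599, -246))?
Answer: -21542193667557325/44986269969 ≈ -4.7886e+5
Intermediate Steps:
g = -13/7 (g = -6/7 - 1 = -13/7 ≈ -1.8571)
k(q, D) = 7/5 + 13*D/35 + 474*q/5 (k(q, D) = 7/5 - (-474*q - 13*D/7)/5 = 7/5 + (13*D/35 + 474*q/5) = 7/5 + 13*D/35 + 474*q/5)
495705/67797 - 304538*(-89433/k(-599, -246)) = 495705/67797 - 304538*(-89433/(7/5 + (13/35)*(-246) + (474/5)*(-599))) = 495705*(1/67797) - 304538*(-89433/(7/5 - 3198/35 - 283926/5)) = 165235/22599 - 304538/((-1990631/35*(-1/89433))) = 165235/22599 - 304538/1990631/3130155 = 165235/22599 - 304538*3130155/1990631 = 165235/22599 - 953251143390/1990631 = -21542193667557325/44986269969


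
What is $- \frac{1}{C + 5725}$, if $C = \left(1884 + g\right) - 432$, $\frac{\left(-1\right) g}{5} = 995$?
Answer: $- \frac{1}{2202} \approx -0.00045413$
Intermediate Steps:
$g = -4975$ ($g = \left(-5\right) 995 = -4975$)
$C = -3523$ ($C = \left(1884 - 4975\right) - 432 = -3091 - 432 = -3523$)
$- \frac{1}{C + 5725} = - \frac{1}{-3523 + 5725} = - \frac{1}{2202}$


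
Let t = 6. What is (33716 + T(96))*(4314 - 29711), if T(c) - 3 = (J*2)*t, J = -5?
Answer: -854837623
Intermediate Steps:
T(c) = -57 (T(c) = 3 - 5*2*6 = 3 - 10*6 = 3 - 60 = -57)
(33716 + T(96))*(4314 - 29711) = (33716 - 57)*(4314 - 29711) = 33659*(-25397) = -854837623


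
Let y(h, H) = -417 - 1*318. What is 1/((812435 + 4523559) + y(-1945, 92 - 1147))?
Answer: 1/5335259 ≈ 1.8743e-7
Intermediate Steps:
y(h, H) = -735 (y(h, H) = -417 - 318 = -735)
1/((812435 + 4523559) + y(-1945, 92 - 1147)) = 1/((812435 + 4523559) - 735) = 1/(5335994 - 735) = 1/5335259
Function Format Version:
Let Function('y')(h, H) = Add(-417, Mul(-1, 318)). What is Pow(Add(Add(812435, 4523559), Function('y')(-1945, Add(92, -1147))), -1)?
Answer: Rational(1, 5335259) ≈ 1.8743e-7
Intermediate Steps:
Function('y')(h, H) = -735 (Function('y')(h, H) = Add(-417, -318) = -735)
Pow(Add(Add(812435, 4523559), Function('y')(-1945, Add(92, -1147))), -1) = Pow(Add(Add(812435, 4523559), -735), -1) = Pow(Add(5335994, -735), -1) = Pow(5335259, -1) = Rational(1, 5335259)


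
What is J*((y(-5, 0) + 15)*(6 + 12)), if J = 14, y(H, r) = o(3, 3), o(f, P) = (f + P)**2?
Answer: 12852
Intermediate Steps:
o(f, P) = (P + f)**2
y(H, r) = 36 (y(H, r) = (3 + 3)**2 = 6**2 = 36)
J*((y(-5, 0) + 15)*(6 + 12)) = 14*((36 + 15)*(6 + 12)) = 14*(51*18) = 14*918 = 12852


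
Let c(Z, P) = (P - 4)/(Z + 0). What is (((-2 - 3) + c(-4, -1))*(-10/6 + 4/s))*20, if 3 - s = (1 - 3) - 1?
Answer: 75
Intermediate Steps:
s = 6 (s = 3 - ((1 - 3) - 1) = 3 - (-2 - 1) = 3 - 1*(-3) = 3 + 3 = 6)
c(Z, P) = (-4 + P)/Z
(((-2 - 3) + c(-4, -1))*(-10/6 + 4/s))*20 = (((-2 - 3) + (-4 - 1)/(-4))*(-10/6 + 4/6))*20 = ((-5 - 1/4*(-5))*(-10*1/6 + 4*(1/6)))*20 = ((-5 + 5/4)*(-5/3 + 2/3))*20 = -15/4*(-1)*20 = (15/4)*20 = 75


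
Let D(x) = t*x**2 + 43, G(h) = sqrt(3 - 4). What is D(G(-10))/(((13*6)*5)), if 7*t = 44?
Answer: 257/2730 ≈ 0.094139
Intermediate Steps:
t = 44/7 (t = (1/7)*44 = 44/7 ≈ 6.2857)
G(h) = I (G(h) = sqrt(-1) = I)
D(x) = 43 + 44*x**2/7 (D(x) = 44*x**2/7 + 43 = 43 + 44*x**2/7)
D(G(-10))/(((13*6)*5)) = (43 + 44*I**2/7)/(((13*6)*5)) = (43 + (44/7)*(-1))/((78*5)) = (43 - 44/7)/390 = (257/7)*(1/390) = 257/2730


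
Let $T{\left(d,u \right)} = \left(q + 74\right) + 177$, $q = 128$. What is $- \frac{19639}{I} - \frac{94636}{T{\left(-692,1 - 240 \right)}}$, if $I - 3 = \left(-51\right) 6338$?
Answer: $- \frac{30582224279}{122506065} \approx -249.64$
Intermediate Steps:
$I = -323235$ ($I = 3 - 323238 = -323235$)
$T{\left(d,u \right)} = 379$ ($T{\left(d,u \right)} = \left(128 + 74\right) + 177 = 202 + 177 = 379$)
$- \frac{19639}{I} - \frac{94636}{T{\left(-692,1 - 240 \right)}} = - \frac{19639}{-323235} - \frac{94636}{379} = \left(-19639\right) \left(- \frac{1}{323235}\right) - \frac{94636}{379} = \frac{19639}{323235} - \frac{94636}{379} = - \frac{30582224279}{122506065}$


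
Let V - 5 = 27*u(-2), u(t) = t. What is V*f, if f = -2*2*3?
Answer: 588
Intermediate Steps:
f = -12 (f = -4*3 = -12)
V = -49 (V = 5 + 27*(-2) = 5 - 54 = -49)
V*f = -49*(-12) = 588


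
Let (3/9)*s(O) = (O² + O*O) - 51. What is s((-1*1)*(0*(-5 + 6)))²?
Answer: 23409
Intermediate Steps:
s(O) = -153 + 6*O² (s(O) = 3*((O² + O*O) - 51) = 3*((O² + O²) - 51) = 3*(2*O² - 51) = 3*(-51 + 2*O²) = -153 + 6*O²)
s((-1*1)*(0*(-5 + 6)))² = (-153 + 6*((-1*1)*(0*(-5 + 6)))²)² = (-153 + 6*(-0)²)² = (-153 + 6*(-1*0)²)² = (-153 + 6*0²)² = (-153 + 6*0)² = (-153 + 0)² = (-153)² = 23409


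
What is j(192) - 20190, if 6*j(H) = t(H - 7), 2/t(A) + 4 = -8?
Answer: -726841/36 ≈ -20190.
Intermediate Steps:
t(A) = -1/6 (t(A) = 2/(-4 - 8) = 2/(-12) = 2*(-1/12) = -1/6)
j(H) = -1/36 (j(H) = (1/6)*(-1/6) = -1/36)
j(192) - 20190 = -1/36 - 20190 = -726841/36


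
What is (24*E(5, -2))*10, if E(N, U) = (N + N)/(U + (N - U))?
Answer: 480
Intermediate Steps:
E(N, U) = 2 (E(N, U) = (2*N)/N = 2)
(24*E(5, -2))*10 = (24*2)*10 = 48*10 = 480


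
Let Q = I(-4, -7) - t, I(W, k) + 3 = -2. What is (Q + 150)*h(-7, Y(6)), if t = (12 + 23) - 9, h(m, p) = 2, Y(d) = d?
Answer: 238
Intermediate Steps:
I(W, k) = -5 (I(W, k) = -3 - 2 = -5)
t = 26 (t = 35 - 9 = 26)
Q = -31 (Q = -5 - 1*26 = -5 - 26 = -31)
(Q + 150)*h(-7, Y(6)) = (-31 + 150)*2 = 119*2 = 238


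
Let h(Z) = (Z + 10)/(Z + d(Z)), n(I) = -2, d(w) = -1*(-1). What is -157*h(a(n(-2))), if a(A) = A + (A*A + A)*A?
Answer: 628/5 ≈ 125.60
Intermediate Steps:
d(w) = 1
a(A) = A + A*(A + A²) (a(A) = A + (A² + A)*A = A + (A + A²)*A = A + A*(A + A²))
h(Z) = (10 + Z)/(1 + Z) (h(Z) = (Z + 10)/(Z + 1) = (10 + Z)/(1 + Z))
-157*h(a(n(-2))) = -157*(10 - 2*(1 - 2 + (-2)²))/(1 - 2*(1 - 2 + (-2)²)) = -157*(10 - 2*(1 - 2 + 4))/(1 - 2*(1 - 2 + 4)) = -157*(10 - 2*3)/(1 - 2*3) = -157*(10 - 6)/(1 - 6) = -157*4/(-5) = -(-157)*4/5 = -157*(-⅘) = 628/5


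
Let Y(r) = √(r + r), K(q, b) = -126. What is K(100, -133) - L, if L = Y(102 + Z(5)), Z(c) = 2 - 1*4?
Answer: -126 - 10*√2 ≈ -140.14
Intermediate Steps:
Z(c) = -2 (Z(c) = 2 - 4 = -2)
Y(r) = √2*√r (Y(r) = √(2*r) = √2*√r)
L = 10*√2 (L = √2*√(102 - 2) = √2*√100 = √2*10 = 10*√2 ≈ 14.142)
K(100, -133) - L = -126 - 10*√2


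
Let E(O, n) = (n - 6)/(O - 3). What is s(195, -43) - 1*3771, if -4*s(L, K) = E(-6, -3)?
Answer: -15085/4 ≈ -3771.3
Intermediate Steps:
E(O, n) = (-6 + n)/(-3 + O)
s(L, K) = -¼ (s(L, K) = -(-6 - 3)/(4*(-3 - 6)) = -(-9)/(4*(-9)) = -(-1)*(-9)/36 = -¼*1 = -¼)
s(195, -43) - 1*3771 = -¼ - 1*3771 = -¼ - 3771 = -15085/4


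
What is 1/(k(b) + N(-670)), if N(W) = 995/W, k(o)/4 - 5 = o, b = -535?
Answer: -134/284279 ≈ -0.00047137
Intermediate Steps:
k(o) = 20 + 4*o
1/(k(b) + N(-670)) = 1/((20 + 4*(-535)) + 995/(-670)) = 1/((20 - 2140) + 995*(-1/670)) = 1/(-2120 - 199/134) = 1/(-284279/134) = -134/284279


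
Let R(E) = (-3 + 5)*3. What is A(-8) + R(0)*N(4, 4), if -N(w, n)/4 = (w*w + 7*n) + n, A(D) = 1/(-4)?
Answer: -4609/4 ≈ -1152.3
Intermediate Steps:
A(D) = -¼
N(w, n) = -32*n - 4*w² (N(w, n) = -4*((w*w + 7*n) + n) = -4*((w² + 7*n) + n) = -4*(w² + 8*n) = -32*n - 4*w²)
R(E) = 6 (R(E) = 2*3 = 6)
A(-8) + R(0)*N(4, 4) = -¼ + 6*(-32*4 - 4*4²) = -¼ + 6*(-128 - 4*16) = -¼ + 6*(-128 - 64) = -¼ + 6*(-192) = -¼ - 1152 = -4609/4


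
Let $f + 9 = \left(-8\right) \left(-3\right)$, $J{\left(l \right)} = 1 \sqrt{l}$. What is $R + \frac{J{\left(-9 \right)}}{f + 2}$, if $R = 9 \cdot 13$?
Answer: $117 + \frac{3 i}{17} \approx 117.0 + 0.17647 i$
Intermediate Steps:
$J{\left(l \right)} = \sqrt{l}$
$f = 15$ ($f = -9 - -24 = -9 + 24 = 15$)
$R = 117$
$R + \frac{J{\left(-9 \right)}}{f + 2} = 117 + \frac{\sqrt{-9}}{15 + 2} = 117 + \frac{3 i}{17}$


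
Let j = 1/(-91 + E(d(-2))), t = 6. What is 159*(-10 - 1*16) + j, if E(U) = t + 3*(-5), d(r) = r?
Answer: -413401/100 ≈ -4134.0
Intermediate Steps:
E(U) = -9 (E(U) = 6 + 3*(-5) = 6 - 15 = -9)
j = -1/100 (j = 1/(-91 - 9) = 1/(-100) = -1/100 ≈ -0.010000)
159*(-10 - 1*16) + j = 159*(-10 - 1*16) - 1/100 = 159*(-10 - 16) - 1/100 = 159*(-26) - 1/100 = -4134 - 1/100 = -413401/100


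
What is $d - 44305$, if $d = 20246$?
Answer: $-24059$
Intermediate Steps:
$d - 44305 = 20246 - 44305 = -24059$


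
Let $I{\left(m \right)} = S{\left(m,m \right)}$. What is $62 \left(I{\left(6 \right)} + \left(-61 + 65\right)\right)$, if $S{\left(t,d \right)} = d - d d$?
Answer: $-1612$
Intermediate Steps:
$S{\left(t,d \right)} = d - d^{2}$
$I{\left(m \right)} = m \left(1 - m\right)$
$62 \left(I{\left(6 \right)} + \left(-61 + 65\right)\right) = 62 \left(6 \left(1 - 6\right) + \left(-61 + 65\right)\right) = 62 \left(6 \left(1 - 6\right) + 4\right) = 62 \left(6 \left(-5\right) + 4\right) = 62 \left(-30 + 4\right) = 62 \left(-26\right) = -1612$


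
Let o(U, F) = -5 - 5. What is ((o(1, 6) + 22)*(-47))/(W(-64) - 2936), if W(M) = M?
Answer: 47/250 ≈ 0.18800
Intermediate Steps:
o(U, F) = -10
((o(1, 6) + 22)*(-47))/(W(-64) - 2936) = ((-10 + 22)*(-47))/(-64 - 2936) = (12*(-47))/(-3000) = -564*(-1/3000) = 47/250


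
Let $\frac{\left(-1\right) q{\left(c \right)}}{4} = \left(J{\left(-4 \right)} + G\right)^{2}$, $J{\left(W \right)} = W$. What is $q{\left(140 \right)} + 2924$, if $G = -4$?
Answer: $2668$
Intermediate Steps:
$q{\left(c \right)} = -256$ ($q{\left(c \right)} = - 4 \left(-4 - 4\right)^{2} = - 4 \left(-8\right)^{2} = \left(-4\right) 64 = -256$)
$q{\left(140 \right)} + 2924 = -256 + 2924 = 2668$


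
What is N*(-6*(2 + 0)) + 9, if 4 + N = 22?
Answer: -207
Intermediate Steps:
N = 18 (N = -4 + 22 = 18)
N*(-6*(2 + 0)) + 9 = 18*(-6*(2 + 0)) + 9 = 18*(-6*2) + 9 = 18*(-12) + 9 = -216 + 9 = -207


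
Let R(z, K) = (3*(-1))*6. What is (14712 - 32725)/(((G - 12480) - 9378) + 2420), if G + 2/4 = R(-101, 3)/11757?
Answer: 141185894/152358975 ≈ 0.92667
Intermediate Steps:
R(z, K) = -18 (R(z, K) = -3*6 = -18)
G = -3931/7838 (G = -½ - 18/11757 = -½ - 18*1/11757 = -½ - 6/3919 = -3931/7838 ≈ -0.50153)
(14712 - 32725)/(((G - 12480) - 9378) + 2420) = (14712 - 32725)/(((-3931/7838 - 12480) - 9378) + 2420) = -18013/((-97822171/7838 - 9378) + 2420) = -18013/(-171326935/7838 + 2420) = -18013/(-152358975/7838) = -18013*(-7838/152358975) = 141185894/152358975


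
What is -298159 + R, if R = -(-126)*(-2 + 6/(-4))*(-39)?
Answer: -280960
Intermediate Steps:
R = 17199 (R = -(-126)*(-2 + 6*(-¼))*(-39) = -(-126)*(-2 - 3/2)*(-39) = -(-126)*(-7)/2*(-39) = -42*21/2*(-39) = -441*(-39) = 17199)
-298159 + R = -298159 + 17199 = -280960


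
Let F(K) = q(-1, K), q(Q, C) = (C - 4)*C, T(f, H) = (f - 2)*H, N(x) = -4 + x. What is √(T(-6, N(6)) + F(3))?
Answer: I*√19 ≈ 4.3589*I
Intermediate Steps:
T(f, H) = H*(-2 + f) (T(f, H) = (-2 + f)*H = H*(-2 + f))
q(Q, C) = C*(-4 + C) (q(Q, C) = (-4 + C)*C = C*(-4 + C))
F(K) = K*(-4 + K)
√(T(-6, N(6)) + F(3)) = √((-4 + 6)*(-2 - 6) + 3*(-4 + 3)) = √(2*(-8) + 3*(-1)) = √(-16 - 3) = √(-19) = I*√19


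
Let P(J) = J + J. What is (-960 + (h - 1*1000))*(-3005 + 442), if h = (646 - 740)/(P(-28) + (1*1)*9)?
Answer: 5018354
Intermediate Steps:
P(J) = 2*J
h = 2 (h = (646 - 740)/(2*(-28) + (1*1)*9) = -94/(-56 + 1*9) = -94/(-56 + 9) = -94/(-47) = -94*(-1/47) = 2)
(-960 + (h - 1*1000))*(-3005 + 442) = (-960 + (2 - 1*1000))*(-3005 + 442) = (-960 + (2 - 1000))*(-2563) = (-960 - 998)*(-2563) = -1958*(-2563) = 5018354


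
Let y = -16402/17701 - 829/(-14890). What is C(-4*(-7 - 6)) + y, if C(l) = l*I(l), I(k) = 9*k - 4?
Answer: 6359136498269/263567890 ≈ 24127.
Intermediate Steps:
I(k) = -4 + 9*k
y = -229551651/263567890 (y = -16402*1/17701 - 829*(-1/14890) = -16402/17701 + 829/14890 = -229551651/263567890 ≈ -0.87094)
C(l) = l*(-4 + 9*l)
C(-4*(-7 - 6)) + y = (-4*(-7 - 6))*(-4 + 9*(-4*(-7 - 6))) - 229551651/263567890 = (-4*(-13))*(-4 + 9*(-4*(-13))) - 229551651/263567890 = 52*(-4 + 9*52) - 229551651/263567890 = 52*(-4 + 468) - 229551651/263567890 = 52*464 - 229551651/263567890 = 24128 - 229551651/263567890 = 6359136498269/263567890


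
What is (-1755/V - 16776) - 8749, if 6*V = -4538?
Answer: -57910960/2269 ≈ -25523.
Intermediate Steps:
V = -2269/3 (V = (⅙)*(-4538) = -2269/3 ≈ -756.33)
(-1755/V - 16776) - 8749 = (-1755/(-2269/3) - 16776) - 8749 = (-1755*(-3/2269) - 16776) - 8749 = (5265/2269 - 16776) - 8749 = -38059479/2269 - 8749 = -57910960/2269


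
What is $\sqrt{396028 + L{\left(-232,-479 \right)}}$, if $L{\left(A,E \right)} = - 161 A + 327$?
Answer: $\sqrt{433707} \approx 658.56$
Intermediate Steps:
$L{\left(A,E \right)} = 327 - 161 A$
$\sqrt{396028 + L{\left(-232,-479 \right)}} = \sqrt{396028 + \left(327 - -37352\right)} = \sqrt{396028 + \left(327 + 37352\right)} = \sqrt{396028 + 37679} = \sqrt{433707}$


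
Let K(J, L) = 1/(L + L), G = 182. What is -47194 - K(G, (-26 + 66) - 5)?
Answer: -3303581/70 ≈ -47194.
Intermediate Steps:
K(J, L) = 1/(2*L)
-47194 - K(G, (-26 + 66) - 5) = -47194 - 1/(2*((-26 + 66) - 5)) = -47194 - 1/(2*(40 - 5)) = -47194 - 1/(2*35) = -47194 - 1*1/70 = -47194 - 1/70 = -3303581/70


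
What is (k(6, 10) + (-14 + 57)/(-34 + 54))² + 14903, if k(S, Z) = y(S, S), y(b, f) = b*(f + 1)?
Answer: 6740889/400 ≈ 16852.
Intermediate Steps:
y(b, f) = b*(1 + f)
k(S, Z) = S*(1 + S)
(k(6, 10) + (-14 + 57)/(-34 + 54))² + 14903 = (6*(1 + 6) + (-14 + 57)/(-34 + 54))² + 14903 = (6*7 + 43/20)² + 14903 = (42 + 43*(1/20))² + 14903 = (42 + 43/20)² + 14903 = (883/20)² + 14903 = 779689/400 + 14903 = 6740889/400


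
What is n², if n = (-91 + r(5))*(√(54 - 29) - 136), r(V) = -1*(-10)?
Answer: 112593321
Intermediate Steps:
r(V) = 10
n = 10611 (n = (-91 + 10)*(√(54 - 29) - 136) = -81*(√25 - 136) = -81*(5 - 136) = -81*(-131) = 10611)
n² = 10611² = 112593321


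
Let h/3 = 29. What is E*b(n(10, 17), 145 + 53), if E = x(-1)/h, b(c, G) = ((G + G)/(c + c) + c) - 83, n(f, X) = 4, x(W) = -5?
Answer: 295/174 ≈ 1.6954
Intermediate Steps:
h = 87 (h = 3*29 = 87)
b(c, G) = -83 + c + G/c (b(c, G) = ((2*G)/((2*c)) + c) - 83 = ((2*G)*(1/(2*c)) + c) - 83 = (G/c + c) - 83 = (c + G/c) - 83 = -83 + c + G/c)
E = -5/87 ≈ -0.057471
E*b(n(10, 17), 145 + 53) = -5*(-83 + 4 + (145 + 53)/4)/87 = -5*(-83 + 4 + 198*(1/4))/87 = -5*(-83 + 4 + 99/2)/87 = -5/87*(-59/2) = 295/174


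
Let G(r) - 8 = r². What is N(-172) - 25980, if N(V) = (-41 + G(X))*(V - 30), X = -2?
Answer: -20122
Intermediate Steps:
G(r) = 8 + r²
N(V) = 870 - 29*V (N(V) = (-41 + (8 + (-2)²))*(V - 30) = (-41 + (8 + 4))*(-30 + V) = (-41 + 12)*(-30 + V) = -29*(-30 + V) = 870 - 29*V)
N(-172) - 25980 = (870 - 29*(-172)) - 25980 = (870 + 4988) - 25980 = 5858 - 25980 = -20122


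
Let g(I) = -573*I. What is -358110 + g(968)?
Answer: -912774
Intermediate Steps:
-358110 + g(968) = -358110 - 573*968 = -358110 - 554664 = -912774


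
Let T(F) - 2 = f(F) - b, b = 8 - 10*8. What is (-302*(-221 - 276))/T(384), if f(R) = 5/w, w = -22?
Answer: 3302068/1623 ≈ 2034.5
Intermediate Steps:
f(R) = -5/22 (f(R) = 5/(-22) = 5*(-1/22) = -5/22)
b = -72 (b = 8 - 80 = -72)
T(F) = 1623/22 (T(F) = 2 + (-5/22 - 1*(-72)) = 2 + (-5/22 + 72) = 2 + 1579/22 = 1623/22)
(-302*(-221 - 276))/T(384) = (-302*(-221 - 276))/(1623/22) = -302*(-497)*(22/1623) = 150094*(22/1623) = 3302068/1623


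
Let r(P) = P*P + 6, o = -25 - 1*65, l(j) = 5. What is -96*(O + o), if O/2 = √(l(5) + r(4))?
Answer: 8640 - 576*√3 ≈ 7642.3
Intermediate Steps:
o = -90 (o = -25 - 65 = -90)
r(P) = 6 + P² (r(P) = P² + 6 = 6 + P²)
O = 6*√3 (O = 2*√(5 + (6 + 4²)) = 2*√(5 + (6 + 16)) = 2*√(5 + 22) = 2*√27 = 2*(3*√3) = 6*√3 ≈ 10.392)
-96*(O + o) = -96*(6*√3 - 90) = -96*(-90 + 6*√3) = 8640 - 576*√3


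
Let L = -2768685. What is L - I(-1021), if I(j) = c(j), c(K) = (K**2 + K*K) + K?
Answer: -4852546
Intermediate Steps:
c(K) = K + 2*K**2 (c(K) = (K**2 + K**2) + K = 2*K**2 + K = K + 2*K**2)
I(j) = j*(1 + 2*j)
L - I(-1021) = -2768685 - (-1021)*(1 + 2*(-1021)) = -2768685 - (-1021)*(1 - 2042) = -2768685 - (-1021)*(-2041) = -2768685 - 1*2083861 = -2768685 - 2083861 = -4852546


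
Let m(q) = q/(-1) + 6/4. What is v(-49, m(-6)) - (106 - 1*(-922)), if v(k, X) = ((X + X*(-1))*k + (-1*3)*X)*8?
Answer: -1208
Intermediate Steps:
m(q) = 3/2 - q (m(q) = q*(-1) + 6*(¼) = -q + 3/2 = 3/2 - q)
v(k, X) = -24*X (v(k, X) = ((X - X)*k - 3*X)*8 = (0*k - 3*X)*8 = (0 - 3*X)*8 = -3*X*8 = -24*X)
v(-49, m(-6)) - (106 - 1*(-922)) = -24*(3/2 - 1*(-6)) - (106 - 1*(-922)) = -24*(3/2 + 6) - (106 + 922) = -24*15/2 - 1*1028 = -180 - 1028 = -1208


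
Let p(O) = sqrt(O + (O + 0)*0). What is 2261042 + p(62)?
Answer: 2261042 + sqrt(62) ≈ 2.2610e+6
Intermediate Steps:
p(O) = sqrt(O) (p(O) = sqrt(O + O*0) = sqrt(O + 0) = sqrt(O))
2261042 + p(62) = 2261042 + sqrt(62)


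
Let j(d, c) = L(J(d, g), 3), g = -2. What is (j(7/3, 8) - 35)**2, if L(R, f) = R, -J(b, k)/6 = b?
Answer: 2401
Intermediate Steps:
J(b, k) = -6*b
j(d, c) = -6*d
(j(7/3, 8) - 35)**2 = (-42/3 - 35)**2 = (-6*7/3 - 35)**2 = (-14 - 35)**2 = (-49)**2 = 2401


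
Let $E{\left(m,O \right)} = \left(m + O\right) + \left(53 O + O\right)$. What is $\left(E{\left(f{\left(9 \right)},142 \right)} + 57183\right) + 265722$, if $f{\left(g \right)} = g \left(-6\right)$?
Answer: $330661$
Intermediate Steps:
$f{\left(g \right)} = - 6 g$
$E{\left(m,O \right)} = m + 55 O$ ($E{\left(m,O \right)} = \left(O + m\right) + 54 O = m + 55 O$)
$\left(E{\left(f{\left(9 \right)},142 \right)} + 57183\right) + 265722 = \left(\left(\left(-6\right) 9 + 55 \cdot 142\right) + 57183\right) + 265722 = \left(\left(-54 + 7810\right) + 57183\right) + 265722 = \left(7756 + 57183\right) + 265722 = 64939 + 265722 = 330661$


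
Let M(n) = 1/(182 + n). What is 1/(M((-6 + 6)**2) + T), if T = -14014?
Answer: -182/2550547 ≈ -7.1357e-5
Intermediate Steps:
1/(M((-6 + 6)**2) + T) = 1/(1/(182 + (-6 + 6)**2) - 14014) = 1/(1/(182 + 0**2) - 14014) = 1/(1/(182 + 0) - 14014) = 1/(1/182 - 14014) = 1/(-2550547/182) = -182/2550547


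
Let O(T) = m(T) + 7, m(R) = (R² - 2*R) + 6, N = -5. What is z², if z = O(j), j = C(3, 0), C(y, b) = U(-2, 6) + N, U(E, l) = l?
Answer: 144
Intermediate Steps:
m(R) = 6 + R² - 2*R
C(y, b) = 1 (C(y, b) = 6 - 5 = 1)
j = 1
O(T) = 13 + T² - 2*T (O(T) = (6 + T² - 2*T) + 7 = 13 + T² - 2*T)
z = 12 (z = 13 + 1² - 2*1 = 13 + 1 - 2 = 12)
z² = 12² = 144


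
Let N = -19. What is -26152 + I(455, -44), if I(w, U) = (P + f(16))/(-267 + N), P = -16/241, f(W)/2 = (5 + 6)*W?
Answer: -901318784/34463 ≈ -26153.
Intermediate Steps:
f(W) = 22*W (f(W) = 2*((5 + 6)*W) = 2*(11*W) = 22*W)
P = -16/241 (P = -16*1/241 = -16/241 ≈ -0.066390)
I(w, U) = -42408/34463 (I(w, U) = (-16/241 + 22*16)/(-267 - 19) = (-16/241 + 352)/(-286) = (84816/241)*(-1/286) = -42408/34463)
-26152 + I(455, -44) = -26152 - 42408/34463 = -901318784/34463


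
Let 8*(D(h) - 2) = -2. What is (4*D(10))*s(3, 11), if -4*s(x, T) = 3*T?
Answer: -231/4 ≈ -57.750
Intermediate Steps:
s(x, T) = -3*T/4
D(h) = 7/4 (D(h) = 2 + (1/8)*(-2) = 2 - 1/4 = 7/4)
(4*D(10))*s(3, 11) = (4*(7/4))*(-3/4*11) = 7*(-33/4) = -231/4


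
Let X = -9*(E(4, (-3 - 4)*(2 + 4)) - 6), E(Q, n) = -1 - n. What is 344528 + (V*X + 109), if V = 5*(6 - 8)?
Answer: 347787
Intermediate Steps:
V = -10 (V = 5*(-2) = -10)
X = -315 (X = -9*((-1 - (-3 - 4)*(2 + 4)) - 6) = -9*((-1 - (-7)*6) - 6) = -9*((-1 - 1*(-42)) - 6) = -9*((-1 + 42) - 6) = -9*(41 - 6) = -9*35 = -315)
344528 + (V*X + 109) = 344528 + (-10*(-315) + 109) = 344528 + (3150 + 109) = 344528 + 3259 = 347787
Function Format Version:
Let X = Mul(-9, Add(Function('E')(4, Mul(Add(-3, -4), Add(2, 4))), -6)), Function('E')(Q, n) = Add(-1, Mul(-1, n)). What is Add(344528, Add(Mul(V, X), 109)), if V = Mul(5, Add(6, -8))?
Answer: 347787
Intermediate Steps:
V = -10 (V = Mul(5, -2) = -10)
X = -315 (X = Mul(-9, Add(Add(-1, Mul(-1, Mul(Add(-3, -4), Add(2, 4)))), -6)) = Mul(-9, Add(Add(-1, Mul(-1, Mul(-7, 6))), -6)) = Mul(-9, Add(Add(-1, Mul(-1, -42)), -6)) = Mul(-9, Add(Add(-1, 42), -6)) = Mul(-9, Add(41, -6)) = Mul(-9, 35) = -315)
Add(344528, Add(Mul(V, X), 109)) = Add(344528, Add(Mul(-10, -315), 109)) = Add(344528, Add(3150, 109)) = Add(344528, 3259) = 347787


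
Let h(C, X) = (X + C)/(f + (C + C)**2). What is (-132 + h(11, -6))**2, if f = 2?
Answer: 4114837609/236196 ≈ 17421.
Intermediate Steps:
h(C, X) = (C + X)/(2 + 4*C**2) (h(C, X) = (X + C)/(2 + (C + C)**2) = (C + X)/(2 + (2*C)**2) = (C + X)/(2 + 4*C**2))
(-132 + h(11, -6))**2 = (-132 + (11 - 6)/(2*(1 + 2*11**2)))**2 = (-132 + (1/2)*5/(1 + 2*121))**2 = (-132 + (1/2)*5/(1 + 242))**2 = (-132 + (1/2)*5/243)**2 = (-132 + (1/2)*(1/243)*5)**2 = (-132 + 5/486)**2 = (-64147/486)**2 = 4114837609/236196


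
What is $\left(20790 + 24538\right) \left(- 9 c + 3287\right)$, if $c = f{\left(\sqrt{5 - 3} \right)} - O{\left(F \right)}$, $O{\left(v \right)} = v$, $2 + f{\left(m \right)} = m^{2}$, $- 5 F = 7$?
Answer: $\frac{742110016}{5} \approx 1.4842 \cdot 10^{8}$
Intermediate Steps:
$F = - \frac{7}{5}$ ($F = \left(- \frac{1}{5}\right) 7 = - \frac{7}{5} \approx -1.4$)
$f{\left(m \right)} = -2 + m^{2}$
$c = \frac{7}{5}$ ($c = \left(-2 + \left(\sqrt{5 - 3}\right)^{2}\right) - - \frac{7}{5} = \left(-2 + \left(\sqrt{2}\right)^{2}\right) + \frac{7}{5} = \left(-2 + 2\right) + \frac{7}{5} = 0 + \frac{7}{5} = \frac{7}{5} \approx 1.4$)
$\left(20790 + 24538\right) \left(- 9 c + 3287\right) = \left(20790 + 24538\right) \left(\left(-9\right) \frac{7}{5} + 3287\right) = 45328 \left(- \frac{63}{5} + 3287\right) = 45328 \cdot \frac{16372}{5} = \frac{742110016}{5}$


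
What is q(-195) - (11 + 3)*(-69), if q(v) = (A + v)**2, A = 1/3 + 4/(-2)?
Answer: 356794/9 ≈ 39644.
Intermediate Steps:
A = -5/3 (A = 1*(1/3) + 4*(-1/2) = 1/3 - 2 = -5/3 ≈ -1.6667)
q(v) = (-5/3 + v)**2
q(-195) - (11 + 3)*(-69) = (-5 + 3*(-195))**2/9 - (11 + 3)*(-69) = (-5 - 585)**2/9 - 14*(-69) = (1/9)*(-590)**2 - 1*(-966) = (1/9)*348100 + 966 = 348100/9 + 966 = 356794/9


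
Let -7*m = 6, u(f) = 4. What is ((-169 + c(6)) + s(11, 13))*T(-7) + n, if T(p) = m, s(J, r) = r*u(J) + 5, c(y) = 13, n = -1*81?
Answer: 27/7 ≈ 3.8571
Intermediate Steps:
n = -81
s(J, r) = 5 + 4*r (s(J, r) = r*4 + 5 = 4*r + 5 = 5 + 4*r)
m = -6/7 (m = -⅐*6 = -6/7 ≈ -0.85714)
T(p) = -6/7
((-169 + c(6)) + s(11, 13))*T(-7) + n = ((-169 + 13) + (5 + 4*13))*(-6/7) - 81 = (-156 + (5 + 52))*(-6/7) - 81 = (-156 + 57)*(-6/7) - 81 = -99*(-6/7) - 81 = 594/7 - 81 = 27/7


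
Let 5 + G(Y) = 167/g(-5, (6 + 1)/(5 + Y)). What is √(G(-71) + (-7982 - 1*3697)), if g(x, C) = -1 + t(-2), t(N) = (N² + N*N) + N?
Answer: I*√291265/5 ≈ 107.94*I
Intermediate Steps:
t(N) = N + 2*N² (t(N) = (N² + N²) + N = 2*N² + N = N + 2*N²)
g(x, C) = 5 (g(x, C) = -1 - 2*(1 + 2*(-2)) = -1 - 2*(1 - 4) = -1 - 2*(-3) = -1 + 6 = 5)
G(Y) = 142/5 (G(Y) = -5 + 167/5 = 142/5)
√(G(-71) + (-7982 - 1*3697)) = √(142/5 + (-7982 - 1*3697)) = √(142/5 + (-7982 - 3697)) = √(142/5 - 11679) = √(-58253/5) = I*√291265/5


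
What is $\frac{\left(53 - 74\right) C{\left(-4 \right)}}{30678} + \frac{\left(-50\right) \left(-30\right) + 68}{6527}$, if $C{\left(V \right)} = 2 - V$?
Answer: $\frac{7880117}{33372551} \approx 0.23613$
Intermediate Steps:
$\frac{\left(53 - 74\right) C{\left(-4 \right)}}{30678} + \frac{\left(-50\right) \left(-30\right) + 68}{6527} = \frac{\left(53 - 74\right) \left(2 - -4\right)}{30678} + \frac{\left(-50\right) \left(-30\right) + 68}{6527} = - 21 \left(2 + 4\right) \frac{1}{30678} + \left(1500 + 68\right) \frac{1}{6527} = \left(-21\right) 6 \cdot \frac{1}{30678} + 1568 \cdot \frac{1}{6527} = \left(-126\right) \frac{1}{30678} + \frac{1568}{6527} = - \frac{21}{5113} + \frac{1568}{6527} = \frac{7880117}{33372551}$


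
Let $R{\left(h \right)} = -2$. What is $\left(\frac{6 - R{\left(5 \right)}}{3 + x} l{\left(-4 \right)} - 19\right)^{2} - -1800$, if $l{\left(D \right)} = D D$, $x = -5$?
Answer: $8689$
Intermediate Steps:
$l{\left(D \right)} = D^{2}$
$\left(\frac{6 - R{\left(5 \right)}}{3 + x} l{\left(-4 \right)} - 19\right)^{2} - -1800 = \left(\frac{6 - -2}{3 - 5} \left(-4\right)^{2} - 19\right)^{2} - -1800 = \left(\frac{6 + 2}{-2} \cdot 16 - 19\right)^{2} + 1800 = \left(\left(- \frac{1}{2}\right) 8 \cdot 16 - 19\right)^{2} + 1800 = \left(\left(-4\right) 16 - 19\right)^{2} + 1800 = \left(-64 - 19\right)^{2} + 1800 = \left(-83\right)^{2} + 1800 = 6889 + 1800 = 8689$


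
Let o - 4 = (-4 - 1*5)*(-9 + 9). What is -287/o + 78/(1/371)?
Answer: 115465/4 ≈ 28866.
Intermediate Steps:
o = 4 (o = 4 + (-4 - 1*5)*(-9 + 9) = 4 + (-4 - 5)*0 = 4 - 9*0 = 4 + 0 = 4)
-287/o + 78/(1/371) = -287/4 + 78/(1/371) = -287*¼ + 78/(1/371) = -287/4 + 78*371 = -287/4 + 28938 = 115465/4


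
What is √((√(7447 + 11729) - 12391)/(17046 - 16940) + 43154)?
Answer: √(483564898 + 212*√4794)/106 ≈ 207.46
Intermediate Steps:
√((√(7447 + 11729) - 12391)/(17046 - 16940) + 43154) = √((√19176 - 12391)/106 + 43154) = √((2*√4794 - 12391)*(1/106) + 43154) = √((-12391 + 2*√4794)*(1/106) + 43154) = √((-12391/106 + √4794/53) + 43154) = √(4561933/106 + √4794/53)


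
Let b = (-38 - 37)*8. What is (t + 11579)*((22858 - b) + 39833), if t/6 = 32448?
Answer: 13054844697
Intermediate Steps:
t = 194688 (t = 6*32448 = 194688)
b = -600 (b = -75*8 = -600)
(t + 11579)*((22858 - b) + 39833) = (194688 + 11579)*((22858 - 1*(-600)) + 39833) = 206267*((22858 + 600) + 39833) = 206267*(23458 + 39833) = 206267*63291 = 13054844697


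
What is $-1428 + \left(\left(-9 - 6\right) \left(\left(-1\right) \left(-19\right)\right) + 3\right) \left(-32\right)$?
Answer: $7596$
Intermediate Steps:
$-1428 + \left(\left(-9 - 6\right) \left(\left(-1\right) \left(-19\right)\right) + 3\right) \left(-32\right) = -1428 + \left(\left(-9 - 6\right) 19 + 3\right) \left(-32\right) = -1428 + \left(\left(-15\right) 19 + 3\right) \left(-32\right) = -1428 + \left(-285 + 3\right) \left(-32\right) = -1428 - -9024 = -1428 + 9024 = 7596$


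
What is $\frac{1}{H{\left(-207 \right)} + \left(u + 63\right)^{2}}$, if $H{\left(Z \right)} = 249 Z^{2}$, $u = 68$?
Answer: $\frac{1}{10686562} \approx 9.3575 \cdot 10^{-8}$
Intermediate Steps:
$\frac{1}{H{\left(-207 \right)} + \left(u + 63\right)^{2}} = \frac{1}{249 \left(-207\right)^{2} + \left(68 + 63\right)^{2}} = \frac{1}{249 \cdot 42849 + 131^{2}} = \frac{1}{10669401 + 17161} = \frac{1}{10686562}$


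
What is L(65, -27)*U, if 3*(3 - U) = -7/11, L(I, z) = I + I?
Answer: 13780/33 ≈ 417.58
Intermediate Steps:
L(I, z) = 2*I
U = 106/33 (U = 3 - (-7)/(3*11) = 3 - ⅓*(-7/11) = 3 + 7/33 = 106/33 ≈ 3.2121)
L(65, -27)*U = (2*65)*(106/33) = 130*(106/33) = 13780/33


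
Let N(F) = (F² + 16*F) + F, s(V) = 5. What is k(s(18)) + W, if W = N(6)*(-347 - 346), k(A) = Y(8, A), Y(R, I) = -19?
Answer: -95653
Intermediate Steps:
N(F) = F² + 17*F
k(A) = -19
W = -95634 (W = (6*(17 + 6))*(-347 - 346) = (6*23)*(-693) = 138*(-693) = -95634)
k(s(18)) + W = -19 - 95634 = -95653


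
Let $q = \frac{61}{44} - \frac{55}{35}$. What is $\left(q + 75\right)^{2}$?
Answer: $\frac{530979849}{94864} \approx 5597.3$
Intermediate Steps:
$q = - \frac{57}{308}$ ($q = 61 \cdot \frac{1}{44} - \frac{11}{7} = \frac{61}{44} - \frac{11}{7} = - \frac{57}{308} \approx -0.18507$)
$\left(q + 75\right)^{2} = \left(- \frac{57}{308} + 75\right)^{2} = \left(\frac{23043}{308}\right)^{2} = \frac{530979849}{94864}$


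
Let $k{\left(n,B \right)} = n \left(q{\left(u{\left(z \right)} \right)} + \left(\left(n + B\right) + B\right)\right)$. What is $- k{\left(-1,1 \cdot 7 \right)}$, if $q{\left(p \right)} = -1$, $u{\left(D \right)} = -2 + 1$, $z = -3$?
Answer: $12$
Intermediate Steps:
$u{\left(D \right)} = -1$
$k{\left(n,B \right)} = n \left(-1 + n + 2 B\right)$ ($k{\left(n,B \right)} = n \left(-1 + \left(\left(n + B\right) + B\right)\right) = n \left(-1 + \left(\left(B + n\right) + B\right)\right) = n \left(-1 + \left(n + 2 B\right)\right) = n \left(-1 + n + 2 B\right)$)
$- k{\left(-1,1 \cdot 7 \right)} = - \left(-1\right) \left(-1 - 1 + 2 \cdot 1 \cdot 7\right) = - \left(-1\right) \left(-1 - 1 + 2 \cdot 7\right) = - \left(-1\right) \left(-1 - 1 + 14\right) = - \left(-1\right) 12 = \left(-1\right) \left(-12\right) = 12$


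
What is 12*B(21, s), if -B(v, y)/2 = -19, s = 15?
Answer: 456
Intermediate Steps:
B(v, y) = 38 (B(v, y) = -2*(-19) = 38)
12*B(21, s) = 12*38 = 456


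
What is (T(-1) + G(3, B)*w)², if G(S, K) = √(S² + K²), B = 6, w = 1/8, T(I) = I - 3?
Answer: 1069/64 - 3*√5 ≈ 9.9949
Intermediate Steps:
T(I) = -3 + I
w = ⅛ ≈ 0.12500
G(S, K) = √(K² + S²)
(T(-1) + G(3, B)*w)² = ((-3 - 1) + √(6² + 3²)*(⅛))² = (-4 + √(36 + 9)*(⅛))² = (-4 + √45*(⅛))² = (-4 + (3*√5)*(⅛))² = (-4 + 3*√5/8)²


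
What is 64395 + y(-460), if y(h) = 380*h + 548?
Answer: -109857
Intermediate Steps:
y(h) = 548 + 380*h
64395 + y(-460) = 64395 + (548 + 380*(-460)) = 64395 + (548 - 174800) = 64395 - 174252 = -109857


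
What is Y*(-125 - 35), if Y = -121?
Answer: 19360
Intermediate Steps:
Y*(-125 - 35) = -121*(-125 - 35) = -121*(-160) = 19360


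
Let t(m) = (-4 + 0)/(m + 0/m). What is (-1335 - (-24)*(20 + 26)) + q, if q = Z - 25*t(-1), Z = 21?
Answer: -310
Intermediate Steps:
t(m) = -4/m (t(m) = -4/(m + 0) = -4/m)
q = -79 (q = 21 - (-100)/(-1) = 21 - (-100)*(-1) = 21 - 25*4 = 21 - 100 = -79)
(-1335 - (-24)*(20 + 26)) + q = (-1335 - (-24)*(20 + 26)) - 79 = (-1335 - (-24)*46) - 79 = (-1335 - 1*(-1104)) - 79 = (-1335 + 1104) - 79 = -231 - 79 = -310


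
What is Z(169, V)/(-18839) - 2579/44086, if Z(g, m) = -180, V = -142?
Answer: -40650301/830536154 ≈ -0.048945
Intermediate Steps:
Z(169, V)/(-18839) - 2579/44086 = -180/(-18839) - 2579/44086 = -180*(-1/18839) - 2579*1/44086 = 180/18839 - 2579/44086 = -40650301/830536154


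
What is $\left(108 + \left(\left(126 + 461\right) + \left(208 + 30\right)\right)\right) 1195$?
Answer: $1114935$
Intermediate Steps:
$\left(108 + \left(\left(126 + 461\right) + \left(208 + 30\right)\right)\right) 1195 = \left(108 + \left(587 + 238\right)\right) 1195 = \left(108 + 825\right) 1195 = 933 \cdot 1195 = 1114935$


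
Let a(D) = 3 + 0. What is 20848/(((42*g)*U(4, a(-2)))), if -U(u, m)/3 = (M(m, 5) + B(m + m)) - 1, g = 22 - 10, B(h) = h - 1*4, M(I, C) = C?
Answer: -1303/567 ≈ -2.2981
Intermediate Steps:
a(D) = 3
B(h) = -4 + h (B(h) = h - 4 = -4 + h)
g = 12
U(u, m) = -6*m (U(u, m) = -3*((5 + (-4 + (m + m))) - 1) = -3*((5 + (-4 + 2*m)) - 1) = -3*((1 + 2*m) - 1) = -6*m)
20848/(((42*g)*U(4, a(-2)))) = 20848/(((42*12)*(-6*3))) = 20848/((504*(-18))) = 20848/(-9072) = 20848*(-1/9072) = -1303/567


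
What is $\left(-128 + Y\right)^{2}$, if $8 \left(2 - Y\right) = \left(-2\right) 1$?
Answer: $\frac{253009}{16} \approx 15813.0$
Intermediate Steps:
$Y = \frac{9}{4}$ ($Y = 2 - \frac{\left(-2\right) 1}{8} = 2 - - \frac{1}{4} = 2 + \frac{1}{4} = \frac{9}{4} \approx 2.25$)
$\left(-128 + Y\right)^{2} = \left(-128 + \frac{9}{4}\right)^{2} = \left(- \frac{503}{4}\right)^{2} = \frac{253009}{16}$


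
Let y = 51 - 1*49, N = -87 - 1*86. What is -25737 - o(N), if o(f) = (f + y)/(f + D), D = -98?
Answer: -6974898/271 ≈ -25738.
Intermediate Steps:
N = -173 (N = -87 - 86 = -173)
y = 2 (y = 51 - 49 = 2)
o(f) = (2 + f)/(-98 + f) (o(f) = (f + 2)/(f - 98) = (2 + f)/(-98 + f))
-25737 - o(N) = -25737 - (2 - 173)/(-98 - 173) = -25737 - (-171)/(-271) = -25737 - (-1)*(-171)/271 = -25737 - 1*171/271 = -25737 - 171/271 = -6974898/271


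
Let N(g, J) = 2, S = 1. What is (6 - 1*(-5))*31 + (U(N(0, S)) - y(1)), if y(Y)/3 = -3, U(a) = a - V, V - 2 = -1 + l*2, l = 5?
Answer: 341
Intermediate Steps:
V = 11 (V = 2 + (-1 + 5*2) = 2 + (-1 + 10) = 2 + 9 = 11)
U(a) = -11 + a (U(a) = a - 1*11 = a - 11 = -11 + a)
y(Y) = -9 (y(Y) = 3*(-3) = -9)
(6 - 1*(-5))*31 + (U(N(0, S)) - y(1)) = (6 - 1*(-5))*31 + ((-11 + 2) - 1*(-9)) = (6 + 5)*31 + (-9 + 9) = 11*31 + 0 = 341 + 0 = 341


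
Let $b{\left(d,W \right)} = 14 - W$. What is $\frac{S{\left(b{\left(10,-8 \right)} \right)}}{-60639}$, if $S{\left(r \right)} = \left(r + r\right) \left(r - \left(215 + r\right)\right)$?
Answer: $\frac{9460}{60639} \approx 0.15601$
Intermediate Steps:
$S{\left(r \right)} = - 430 r$ ($S{\left(r \right)} = 2 r \left(-215\right) = - 430 r$)
$\frac{S{\left(b{\left(10,-8 \right)} \right)}}{-60639} = \frac{\left(-430\right) \left(14 - -8\right)}{-60639} = - 430 \left(14 + 8\right) \left(- \frac{1}{60639}\right) = \left(-430\right) 22 \left(- \frac{1}{60639}\right) = \left(-9460\right) \left(- \frac{1}{60639}\right) = \frac{9460}{60639}$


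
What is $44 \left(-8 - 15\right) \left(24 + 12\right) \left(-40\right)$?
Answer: $1457280$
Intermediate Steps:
$44 \left(-8 - 15\right) \left(24 + 12\right) \left(-40\right) = 44 \left(\left(-23\right) 36\right) \left(-40\right) = 44 \left(-828\right) \left(-40\right) = \left(-36432\right) \left(-40\right) = 1457280$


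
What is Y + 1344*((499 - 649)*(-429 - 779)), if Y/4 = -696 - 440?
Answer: 243528256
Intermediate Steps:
Y = -4544 (Y = 4*(-696 - 440) = 4*(-1136) = -4544)
Y + 1344*((499 - 649)*(-429 - 779)) = -4544 + 1344*((499 - 649)*(-429 - 779)) = -4544 + 1344*(-150*(-1208)) = -4544 + 1344*181200 = -4544 + 243532800 = 243528256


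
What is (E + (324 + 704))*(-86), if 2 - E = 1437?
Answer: 35002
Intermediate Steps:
E = -1435 (E = 2 - 1*1437 = 2 - 1437 = -1435)
(E + (324 + 704))*(-86) = (-1435 + (324 + 704))*(-86) = (-1435 + 1028)*(-86) = -407*(-86) = 35002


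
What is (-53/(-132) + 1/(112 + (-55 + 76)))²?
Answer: 51566761/308213136 ≈ 0.16731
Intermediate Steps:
(-53/(-132) + 1/(112 + (-55 + 76)))² = (-53*(-1/132) + 1/(112 + 21))² = (53/132 + 1/133)² = (7181/17556)² = 51566761/308213136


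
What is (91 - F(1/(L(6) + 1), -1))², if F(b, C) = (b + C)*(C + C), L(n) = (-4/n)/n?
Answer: 133225/16 ≈ 8326.6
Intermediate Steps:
L(n) = -4/n²
F(b, C) = 2*C*(C + b) (F(b, C) = (C + b)*(2*C) = 2*C*(C + b))
(91 - F(1/(L(6) + 1), -1))² = (91 - 2*(-1)*(-1 + 1/(-4/6² + 1)))² = (91 - 2*(-1)*(-1 + 1/(-4*1/36 + 1)))² = (91 - 2*(-1)*(-1 + 1/(-⅑ + 1)))² = (91 - 2*(-1)*(-1 + 1/(8/9)))² = (91 - 2*(-1)*(-1 + 9/8))² = (91 - 2*(-1)/8)² = (91 - 1*(-¼))² = (91 + ¼)² = (365/4)² = 133225/16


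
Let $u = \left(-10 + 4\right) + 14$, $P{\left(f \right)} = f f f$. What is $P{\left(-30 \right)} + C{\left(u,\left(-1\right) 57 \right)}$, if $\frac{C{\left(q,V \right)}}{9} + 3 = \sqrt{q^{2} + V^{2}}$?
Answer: $-27027 + 9 \sqrt{3313} \approx -26509.0$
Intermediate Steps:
$P{\left(f \right)} = f^{3}$ ($P{\left(f \right)} = f^{2} f = f^{3}$)
$u = 8$ ($u = -6 + 14 = 8$)
$C{\left(q,V \right)} = -27 + 9 \sqrt{V^{2} + q^{2}}$ ($C{\left(q,V \right)} = -27 + 9 \sqrt{q^{2} + V^{2}} = -27 + 9 \sqrt{V^{2} + q^{2}}$)
$P{\left(-30 \right)} + C{\left(u,\left(-1\right) 57 \right)} = \left(-30\right)^{3} - \left(27 - 9 \sqrt{\left(\left(-1\right) 57\right)^{2} + 8^{2}}\right) = -27000 - \left(27 - 9 \sqrt{\left(-57\right)^{2} + 64}\right) = -27000 - \left(27 - 9 \sqrt{3249 + 64}\right) = -27000 - \left(27 - 9 \sqrt{3313}\right) = -27027 + 9 \sqrt{3313}$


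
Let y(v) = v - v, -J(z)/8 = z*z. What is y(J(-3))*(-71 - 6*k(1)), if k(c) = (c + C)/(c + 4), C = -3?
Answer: 0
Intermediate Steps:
J(z) = -8*z**2 (J(z) = -8*z*z = -8*z**2)
k(c) = (-3 + c)/(4 + c) (k(c) = (c - 3)/(c + 4) = (-3 + c)/(4 + c))
y(v) = 0
y(J(-3))*(-71 - 6*k(1)) = 0*(-71 - 6*(-3 + 1)/(4 + 1)) = 0*(-71 - 6*(-2)/5) = 0*(-71 - 6*(-2/5)) = 0*(-71 + 12/5) = 0*(-343/5) = 0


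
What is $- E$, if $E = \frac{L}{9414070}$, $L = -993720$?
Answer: $\frac{99372}{941407} \approx 0.10556$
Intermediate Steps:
$E = - \frac{99372}{941407}$ ($E = - \frac{993720}{9414070} = \left(-993720\right) \frac{1}{9414070} = - \frac{99372}{941407} \approx -0.10556$)
$- E = \left(-1\right) \left(- \frac{99372}{941407}\right) = \frac{99372}{941407}$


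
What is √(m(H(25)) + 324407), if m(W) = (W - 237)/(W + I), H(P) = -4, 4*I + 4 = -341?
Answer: √117111891/19 ≈ 569.57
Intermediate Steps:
I = -345/4 (I = -1 + (¼)*(-341) = -1 - 341/4 = -345/4 ≈ -86.250)
m(W) = (-237 + W)/(-345/4 + W) (m(W) = (W - 237)/(W - 345/4) = (-237 + W)/(-345/4 + W))
√(m(H(25)) + 324407) = √(4*(-237 - 4)/(-345 + 4*(-4)) + 324407) = √(4*(-241)/(-345 - 16) + 324407) = √(4*(-241)/(-361) + 324407) = √(4*(-1/361)*(-241) + 324407) = √(964/361 + 324407) = √(117111891/361) = √117111891/19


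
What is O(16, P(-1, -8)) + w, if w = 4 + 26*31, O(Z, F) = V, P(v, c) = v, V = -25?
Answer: 785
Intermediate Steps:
O(Z, F) = -25
w = 810 (w = 4 + 806 = 810)
O(16, P(-1, -8)) + w = -25 + 810 = 785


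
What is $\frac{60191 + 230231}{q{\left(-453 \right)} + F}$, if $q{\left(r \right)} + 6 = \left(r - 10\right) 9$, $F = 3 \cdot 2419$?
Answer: $\frac{145211}{1542} \approx 94.171$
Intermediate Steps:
$F = 7257$
$q{\left(r \right)} = -96 + 9 r$ ($q{\left(r \right)} = -6 + \left(r - 10\right) 9 = -6 + \left(-10 + r\right) 9 = -6 + \left(-90 + 9 r\right) = -96 + 9 r$)
$\frac{60191 + 230231}{q{\left(-453 \right)} + F} = \frac{60191 + 230231}{\left(-96 + 9 \left(-453\right)\right) + 7257} = \frac{290422}{\left(-96 - 4077\right) + 7257} = \frac{290422}{-4173 + 7257} = \frac{290422}{3084} = 290422 \cdot \frac{1}{3084} = \frac{145211}{1542}$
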